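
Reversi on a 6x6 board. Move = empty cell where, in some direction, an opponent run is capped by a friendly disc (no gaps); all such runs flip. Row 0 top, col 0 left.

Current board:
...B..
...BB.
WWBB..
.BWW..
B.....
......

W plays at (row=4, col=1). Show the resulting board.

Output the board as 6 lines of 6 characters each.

Answer: ...B..
...BB.
WWBB..
.WWW..
BW....
......

Derivation:
Place W at (4,1); scan 8 dirs for brackets.
Dir NW: first cell '.' (not opp) -> no flip
Dir N: opp run (3,1) capped by W -> flip
Dir NE: first cell 'W' (not opp) -> no flip
Dir W: opp run (4,0), next=edge -> no flip
Dir E: first cell '.' (not opp) -> no flip
Dir SW: first cell '.' (not opp) -> no flip
Dir S: first cell '.' (not opp) -> no flip
Dir SE: first cell '.' (not opp) -> no flip
All flips: (3,1)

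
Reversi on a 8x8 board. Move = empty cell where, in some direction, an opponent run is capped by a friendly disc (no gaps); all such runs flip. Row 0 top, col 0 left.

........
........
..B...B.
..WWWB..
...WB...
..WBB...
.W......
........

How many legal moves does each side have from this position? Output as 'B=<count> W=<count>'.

-- B to move --
(2,1): flips 2 -> legal
(2,3): flips 2 -> legal
(2,4): flips 1 -> legal
(2,5): no bracket -> illegal
(3,1): flips 3 -> legal
(4,1): no bracket -> illegal
(4,2): flips 2 -> legal
(4,5): no bracket -> illegal
(5,0): no bracket -> illegal
(5,1): flips 1 -> legal
(6,0): no bracket -> illegal
(6,2): no bracket -> illegal
(6,3): no bracket -> illegal
(7,0): no bracket -> illegal
(7,1): no bracket -> illegal
(7,2): no bracket -> illegal
B mobility = 6
-- W to move --
(1,1): flips 1 -> legal
(1,2): flips 1 -> legal
(1,3): no bracket -> illegal
(1,5): no bracket -> illegal
(1,6): no bracket -> illegal
(1,7): no bracket -> illegal
(2,1): no bracket -> illegal
(2,3): no bracket -> illegal
(2,4): no bracket -> illegal
(2,5): no bracket -> illegal
(2,7): no bracket -> illegal
(3,1): no bracket -> illegal
(3,6): flips 1 -> legal
(3,7): no bracket -> illegal
(4,2): no bracket -> illegal
(4,5): flips 1 -> legal
(4,6): no bracket -> illegal
(5,5): flips 3 -> legal
(6,2): no bracket -> illegal
(6,3): flips 1 -> legal
(6,4): flips 2 -> legal
(6,5): flips 1 -> legal
W mobility = 8

Answer: B=6 W=8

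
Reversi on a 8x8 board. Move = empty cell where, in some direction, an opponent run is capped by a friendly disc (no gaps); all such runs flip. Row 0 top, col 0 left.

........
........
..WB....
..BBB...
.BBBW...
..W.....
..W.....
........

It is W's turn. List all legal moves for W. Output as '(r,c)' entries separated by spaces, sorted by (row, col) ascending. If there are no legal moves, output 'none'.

Answer: (2,4) (2,5) (3,0) (4,0)

Derivation:
(1,2): no bracket -> illegal
(1,3): no bracket -> illegal
(1,4): no bracket -> illegal
(2,1): no bracket -> illegal
(2,4): flips 2 -> legal
(2,5): flips 2 -> legal
(3,0): flips 1 -> legal
(3,1): no bracket -> illegal
(3,5): no bracket -> illegal
(4,0): flips 3 -> legal
(4,5): no bracket -> illegal
(5,0): no bracket -> illegal
(5,1): no bracket -> illegal
(5,3): no bracket -> illegal
(5,4): no bracket -> illegal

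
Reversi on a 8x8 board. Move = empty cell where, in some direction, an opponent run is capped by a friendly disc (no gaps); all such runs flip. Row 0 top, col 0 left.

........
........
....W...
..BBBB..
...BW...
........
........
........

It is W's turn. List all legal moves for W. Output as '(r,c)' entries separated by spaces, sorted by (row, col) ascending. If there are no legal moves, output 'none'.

Answer: (2,2) (2,6) (4,2) (4,6)

Derivation:
(2,1): no bracket -> illegal
(2,2): flips 1 -> legal
(2,3): no bracket -> illegal
(2,5): no bracket -> illegal
(2,6): flips 1 -> legal
(3,1): no bracket -> illegal
(3,6): no bracket -> illegal
(4,1): no bracket -> illegal
(4,2): flips 2 -> legal
(4,5): no bracket -> illegal
(4,6): flips 1 -> legal
(5,2): no bracket -> illegal
(5,3): no bracket -> illegal
(5,4): no bracket -> illegal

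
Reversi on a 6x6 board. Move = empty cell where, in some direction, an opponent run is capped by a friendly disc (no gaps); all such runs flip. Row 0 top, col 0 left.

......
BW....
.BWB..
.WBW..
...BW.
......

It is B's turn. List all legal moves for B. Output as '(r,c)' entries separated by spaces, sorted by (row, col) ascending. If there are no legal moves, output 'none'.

(0,0): no bracket -> illegal
(0,1): flips 1 -> legal
(0,2): no bracket -> illegal
(1,2): flips 2 -> legal
(1,3): no bracket -> illegal
(2,0): no bracket -> illegal
(2,4): no bracket -> illegal
(3,0): flips 1 -> legal
(3,4): flips 1 -> legal
(3,5): no bracket -> illegal
(4,0): no bracket -> illegal
(4,1): flips 1 -> legal
(4,2): no bracket -> illegal
(4,5): flips 1 -> legal
(5,3): no bracket -> illegal
(5,4): no bracket -> illegal
(5,5): no bracket -> illegal

Answer: (0,1) (1,2) (3,0) (3,4) (4,1) (4,5)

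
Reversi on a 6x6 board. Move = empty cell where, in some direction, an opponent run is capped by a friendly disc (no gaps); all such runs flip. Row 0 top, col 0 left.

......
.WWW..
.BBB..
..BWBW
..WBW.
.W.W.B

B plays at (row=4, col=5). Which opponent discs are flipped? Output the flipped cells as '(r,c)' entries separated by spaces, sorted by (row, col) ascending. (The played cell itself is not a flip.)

Answer: (4,4)

Derivation:
Dir NW: first cell 'B' (not opp) -> no flip
Dir N: opp run (3,5), next='.' -> no flip
Dir NE: edge -> no flip
Dir W: opp run (4,4) capped by B -> flip
Dir E: edge -> no flip
Dir SW: first cell '.' (not opp) -> no flip
Dir S: first cell 'B' (not opp) -> no flip
Dir SE: edge -> no flip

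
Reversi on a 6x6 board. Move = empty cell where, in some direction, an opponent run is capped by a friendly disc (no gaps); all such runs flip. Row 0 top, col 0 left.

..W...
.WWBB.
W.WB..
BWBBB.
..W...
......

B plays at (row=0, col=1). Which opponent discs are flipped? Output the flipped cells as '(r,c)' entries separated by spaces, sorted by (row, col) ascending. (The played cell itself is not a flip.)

Dir NW: edge -> no flip
Dir N: edge -> no flip
Dir NE: edge -> no flip
Dir W: first cell '.' (not opp) -> no flip
Dir E: opp run (0,2), next='.' -> no flip
Dir SW: first cell '.' (not opp) -> no flip
Dir S: opp run (1,1), next='.' -> no flip
Dir SE: opp run (1,2) capped by B -> flip

Answer: (1,2)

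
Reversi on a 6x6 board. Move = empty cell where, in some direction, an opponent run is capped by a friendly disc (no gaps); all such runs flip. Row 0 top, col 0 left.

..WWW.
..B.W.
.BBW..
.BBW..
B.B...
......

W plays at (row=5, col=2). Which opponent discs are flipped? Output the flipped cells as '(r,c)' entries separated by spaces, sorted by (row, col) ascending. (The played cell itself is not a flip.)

Answer: (1,2) (2,2) (3,2) (4,2)

Derivation:
Dir NW: first cell '.' (not opp) -> no flip
Dir N: opp run (4,2) (3,2) (2,2) (1,2) capped by W -> flip
Dir NE: first cell '.' (not opp) -> no flip
Dir W: first cell '.' (not opp) -> no flip
Dir E: first cell '.' (not opp) -> no flip
Dir SW: edge -> no flip
Dir S: edge -> no flip
Dir SE: edge -> no flip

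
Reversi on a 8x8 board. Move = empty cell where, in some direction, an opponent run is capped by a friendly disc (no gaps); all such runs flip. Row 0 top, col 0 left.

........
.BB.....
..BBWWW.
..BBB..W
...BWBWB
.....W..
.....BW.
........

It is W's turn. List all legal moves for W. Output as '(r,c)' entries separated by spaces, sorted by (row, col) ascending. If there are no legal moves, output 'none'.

(0,0): flips 3 -> legal
(0,1): no bracket -> illegal
(0,2): no bracket -> illegal
(0,3): no bracket -> illegal
(1,0): no bracket -> illegal
(1,3): no bracket -> illegal
(1,4): no bracket -> illegal
(2,0): no bracket -> illegal
(2,1): flips 2 -> legal
(3,1): no bracket -> illegal
(3,5): flips 1 -> legal
(3,6): no bracket -> illegal
(4,1): no bracket -> illegal
(4,2): flips 2 -> legal
(5,2): flips 2 -> legal
(5,3): no bracket -> illegal
(5,4): no bracket -> illegal
(5,6): no bracket -> illegal
(5,7): flips 1 -> legal
(6,4): flips 1 -> legal
(7,4): no bracket -> illegal
(7,5): flips 1 -> legal
(7,6): no bracket -> illegal

Answer: (0,0) (2,1) (3,5) (4,2) (5,2) (5,7) (6,4) (7,5)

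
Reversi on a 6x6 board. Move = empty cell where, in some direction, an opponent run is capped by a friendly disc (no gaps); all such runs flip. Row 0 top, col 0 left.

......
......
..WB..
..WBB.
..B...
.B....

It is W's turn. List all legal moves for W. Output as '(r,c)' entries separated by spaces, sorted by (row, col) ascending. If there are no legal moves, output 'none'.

(1,2): no bracket -> illegal
(1,3): no bracket -> illegal
(1,4): flips 1 -> legal
(2,4): flips 1 -> legal
(2,5): no bracket -> illegal
(3,1): no bracket -> illegal
(3,5): flips 2 -> legal
(4,0): no bracket -> illegal
(4,1): no bracket -> illegal
(4,3): no bracket -> illegal
(4,4): flips 1 -> legal
(4,5): no bracket -> illegal
(5,0): no bracket -> illegal
(5,2): flips 1 -> legal
(5,3): no bracket -> illegal

Answer: (1,4) (2,4) (3,5) (4,4) (5,2)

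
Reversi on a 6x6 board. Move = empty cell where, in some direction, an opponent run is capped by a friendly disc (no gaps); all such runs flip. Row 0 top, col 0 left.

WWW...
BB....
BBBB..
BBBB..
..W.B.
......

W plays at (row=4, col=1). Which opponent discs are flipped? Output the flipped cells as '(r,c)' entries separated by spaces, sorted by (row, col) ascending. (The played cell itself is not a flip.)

Dir NW: opp run (3,0), next=edge -> no flip
Dir N: opp run (3,1) (2,1) (1,1) capped by W -> flip
Dir NE: opp run (3,2) (2,3), next='.' -> no flip
Dir W: first cell '.' (not opp) -> no flip
Dir E: first cell 'W' (not opp) -> no flip
Dir SW: first cell '.' (not opp) -> no flip
Dir S: first cell '.' (not opp) -> no flip
Dir SE: first cell '.' (not opp) -> no flip

Answer: (1,1) (2,1) (3,1)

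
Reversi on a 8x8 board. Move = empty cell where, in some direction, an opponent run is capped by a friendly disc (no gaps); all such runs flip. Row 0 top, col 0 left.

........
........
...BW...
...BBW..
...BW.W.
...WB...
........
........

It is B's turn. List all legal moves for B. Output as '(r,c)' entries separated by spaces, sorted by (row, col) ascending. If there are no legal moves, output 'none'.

Answer: (1,4) (1,5) (2,5) (3,6) (4,5) (5,2) (5,5) (6,3)

Derivation:
(1,3): no bracket -> illegal
(1,4): flips 1 -> legal
(1,5): flips 1 -> legal
(2,5): flips 1 -> legal
(2,6): no bracket -> illegal
(3,6): flips 1 -> legal
(3,7): no bracket -> illegal
(4,2): no bracket -> illegal
(4,5): flips 1 -> legal
(4,7): no bracket -> illegal
(5,2): flips 1 -> legal
(5,5): flips 1 -> legal
(5,6): no bracket -> illegal
(5,7): no bracket -> illegal
(6,2): no bracket -> illegal
(6,3): flips 1 -> legal
(6,4): no bracket -> illegal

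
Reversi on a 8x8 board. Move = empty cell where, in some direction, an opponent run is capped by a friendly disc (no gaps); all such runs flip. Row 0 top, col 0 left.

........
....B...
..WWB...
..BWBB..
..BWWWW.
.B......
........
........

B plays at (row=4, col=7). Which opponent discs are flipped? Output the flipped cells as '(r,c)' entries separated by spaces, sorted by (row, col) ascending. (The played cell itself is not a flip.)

Answer: (4,3) (4,4) (4,5) (4,6)

Derivation:
Dir NW: first cell '.' (not opp) -> no flip
Dir N: first cell '.' (not opp) -> no flip
Dir NE: edge -> no flip
Dir W: opp run (4,6) (4,5) (4,4) (4,3) capped by B -> flip
Dir E: edge -> no flip
Dir SW: first cell '.' (not opp) -> no flip
Dir S: first cell '.' (not opp) -> no flip
Dir SE: edge -> no flip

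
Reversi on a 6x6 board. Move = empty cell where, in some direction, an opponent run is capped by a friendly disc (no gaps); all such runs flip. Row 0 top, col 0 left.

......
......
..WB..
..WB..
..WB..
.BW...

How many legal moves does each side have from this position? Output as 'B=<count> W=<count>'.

Answer: B=5 W=6

Derivation:
-- B to move --
(1,1): flips 1 -> legal
(1,2): no bracket -> illegal
(1,3): no bracket -> illegal
(2,1): flips 2 -> legal
(3,1): flips 1 -> legal
(4,1): flips 2 -> legal
(5,3): flips 1 -> legal
B mobility = 5
-- W to move --
(1,2): no bracket -> illegal
(1,3): no bracket -> illegal
(1,4): flips 1 -> legal
(2,4): flips 2 -> legal
(3,4): flips 2 -> legal
(4,0): no bracket -> illegal
(4,1): no bracket -> illegal
(4,4): flips 2 -> legal
(5,0): flips 1 -> legal
(5,3): no bracket -> illegal
(5,4): flips 1 -> legal
W mobility = 6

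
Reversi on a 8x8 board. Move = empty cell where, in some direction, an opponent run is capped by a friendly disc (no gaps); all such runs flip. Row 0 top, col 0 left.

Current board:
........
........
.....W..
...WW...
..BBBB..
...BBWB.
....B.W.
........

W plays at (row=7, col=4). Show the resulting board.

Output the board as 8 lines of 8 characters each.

Place W at (7,4); scan 8 dirs for brackets.
Dir NW: first cell '.' (not opp) -> no flip
Dir N: opp run (6,4) (5,4) (4,4) capped by W -> flip
Dir NE: first cell '.' (not opp) -> no flip
Dir W: first cell '.' (not opp) -> no flip
Dir E: first cell '.' (not opp) -> no flip
Dir SW: edge -> no flip
Dir S: edge -> no flip
Dir SE: edge -> no flip
All flips: (4,4) (5,4) (6,4)

Answer: ........
........
.....W..
...WW...
..BBWB..
...BWWB.
....W.W.
....W...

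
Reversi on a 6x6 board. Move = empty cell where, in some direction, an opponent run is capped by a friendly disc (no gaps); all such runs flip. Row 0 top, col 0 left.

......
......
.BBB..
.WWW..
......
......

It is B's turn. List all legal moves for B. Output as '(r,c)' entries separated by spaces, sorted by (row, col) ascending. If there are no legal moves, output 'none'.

Answer: (4,0) (4,1) (4,2) (4,3) (4,4)

Derivation:
(2,0): no bracket -> illegal
(2,4): no bracket -> illegal
(3,0): no bracket -> illegal
(3,4): no bracket -> illegal
(4,0): flips 1 -> legal
(4,1): flips 2 -> legal
(4,2): flips 1 -> legal
(4,3): flips 2 -> legal
(4,4): flips 1 -> legal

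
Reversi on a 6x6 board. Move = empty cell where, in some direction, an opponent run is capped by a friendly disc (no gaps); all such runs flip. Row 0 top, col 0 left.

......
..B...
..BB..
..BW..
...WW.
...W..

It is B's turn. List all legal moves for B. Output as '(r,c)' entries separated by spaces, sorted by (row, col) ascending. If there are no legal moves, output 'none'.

Answer: (3,4) (5,4) (5,5)

Derivation:
(2,4): no bracket -> illegal
(3,4): flips 1 -> legal
(3,5): no bracket -> illegal
(4,2): no bracket -> illegal
(4,5): no bracket -> illegal
(5,2): no bracket -> illegal
(5,4): flips 1 -> legal
(5,5): flips 2 -> legal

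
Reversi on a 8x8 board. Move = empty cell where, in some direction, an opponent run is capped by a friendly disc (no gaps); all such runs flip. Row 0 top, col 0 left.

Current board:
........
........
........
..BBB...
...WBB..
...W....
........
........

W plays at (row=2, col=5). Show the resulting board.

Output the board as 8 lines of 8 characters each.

Place W at (2,5); scan 8 dirs for brackets.
Dir NW: first cell '.' (not opp) -> no flip
Dir N: first cell '.' (not opp) -> no flip
Dir NE: first cell '.' (not opp) -> no flip
Dir W: first cell '.' (not opp) -> no flip
Dir E: first cell '.' (not opp) -> no flip
Dir SW: opp run (3,4) capped by W -> flip
Dir S: first cell '.' (not opp) -> no flip
Dir SE: first cell '.' (not opp) -> no flip
All flips: (3,4)

Answer: ........
........
.....W..
..BBW...
...WBB..
...W....
........
........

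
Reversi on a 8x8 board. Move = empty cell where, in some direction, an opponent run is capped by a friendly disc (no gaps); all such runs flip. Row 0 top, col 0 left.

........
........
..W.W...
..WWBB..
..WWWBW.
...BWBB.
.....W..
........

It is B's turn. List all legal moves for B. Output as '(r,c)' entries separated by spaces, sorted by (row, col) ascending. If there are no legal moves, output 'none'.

(1,1): flips 3 -> legal
(1,2): no bracket -> illegal
(1,3): flips 1 -> legal
(1,4): flips 1 -> legal
(1,5): no bracket -> illegal
(2,1): no bracket -> illegal
(2,3): flips 2 -> legal
(2,5): no bracket -> illegal
(3,1): flips 3 -> legal
(3,6): flips 1 -> legal
(3,7): flips 1 -> legal
(4,1): flips 3 -> legal
(4,7): flips 1 -> legal
(5,1): no bracket -> illegal
(5,2): flips 1 -> legal
(5,7): flips 1 -> legal
(6,3): flips 1 -> legal
(6,4): flips 2 -> legal
(6,6): no bracket -> illegal
(7,4): flips 1 -> legal
(7,5): flips 1 -> legal
(7,6): no bracket -> illegal

Answer: (1,1) (1,3) (1,4) (2,3) (3,1) (3,6) (3,7) (4,1) (4,7) (5,2) (5,7) (6,3) (6,4) (7,4) (7,5)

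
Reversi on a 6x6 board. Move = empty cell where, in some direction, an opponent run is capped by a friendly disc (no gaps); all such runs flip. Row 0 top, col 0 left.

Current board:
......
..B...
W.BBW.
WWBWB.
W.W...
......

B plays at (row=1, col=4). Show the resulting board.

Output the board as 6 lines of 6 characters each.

Place B at (1,4); scan 8 dirs for brackets.
Dir NW: first cell '.' (not opp) -> no flip
Dir N: first cell '.' (not opp) -> no flip
Dir NE: first cell '.' (not opp) -> no flip
Dir W: first cell '.' (not opp) -> no flip
Dir E: first cell '.' (not opp) -> no flip
Dir SW: first cell 'B' (not opp) -> no flip
Dir S: opp run (2,4) capped by B -> flip
Dir SE: first cell '.' (not opp) -> no flip
All flips: (2,4)

Answer: ......
..B.B.
W.BBB.
WWBWB.
W.W...
......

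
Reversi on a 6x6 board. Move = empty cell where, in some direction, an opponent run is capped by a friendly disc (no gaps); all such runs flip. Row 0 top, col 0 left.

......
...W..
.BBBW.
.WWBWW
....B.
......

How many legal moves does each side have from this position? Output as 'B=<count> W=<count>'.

Answer: B=11 W=9

Derivation:
-- B to move --
(0,2): no bracket -> illegal
(0,3): flips 1 -> legal
(0,4): flips 1 -> legal
(1,2): no bracket -> illegal
(1,4): flips 2 -> legal
(1,5): flips 1 -> legal
(2,0): no bracket -> illegal
(2,5): flips 1 -> legal
(3,0): flips 2 -> legal
(4,0): flips 1 -> legal
(4,1): flips 2 -> legal
(4,2): flips 1 -> legal
(4,3): flips 1 -> legal
(4,5): flips 1 -> legal
B mobility = 11
-- W to move --
(1,0): flips 1 -> legal
(1,1): flips 1 -> legal
(1,2): flips 2 -> legal
(1,4): flips 1 -> legal
(2,0): flips 3 -> legal
(3,0): no bracket -> illegal
(4,2): flips 1 -> legal
(4,3): flips 2 -> legal
(4,5): no bracket -> illegal
(5,3): flips 1 -> legal
(5,4): flips 1 -> legal
(5,5): no bracket -> illegal
W mobility = 9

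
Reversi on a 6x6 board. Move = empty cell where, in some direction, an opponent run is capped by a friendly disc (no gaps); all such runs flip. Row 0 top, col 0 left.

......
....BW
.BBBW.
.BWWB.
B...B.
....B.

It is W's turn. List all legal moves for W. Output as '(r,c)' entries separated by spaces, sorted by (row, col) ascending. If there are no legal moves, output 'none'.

Answer: (0,4) (0,5) (1,0) (1,1) (1,2) (1,3) (2,0) (3,0) (3,5) (5,5)

Derivation:
(0,3): no bracket -> illegal
(0,4): flips 1 -> legal
(0,5): flips 2 -> legal
(1,0): flips 1 -> legal
(1,1): flips 1 -> legal
(1,2): flips 1 -> legal
(1,3): flips 2 -> legal
(2,0): flips 3 -> legal
(2,5): no bracket -> illegal
(3,0): flips 1 -> legal
(3,5): flips 1 -> legal
(4,1): no bracket -> illegal
(4,2): no bracket -> illegal
(4,3): no bracket -> illegal
(4,5): no bracket -> illegal
(5,0): no bracket -> illegal
(5,1): no bracket -> illegal
(5,3): no bracket -> illegal
(5,5): flips 1 -> legal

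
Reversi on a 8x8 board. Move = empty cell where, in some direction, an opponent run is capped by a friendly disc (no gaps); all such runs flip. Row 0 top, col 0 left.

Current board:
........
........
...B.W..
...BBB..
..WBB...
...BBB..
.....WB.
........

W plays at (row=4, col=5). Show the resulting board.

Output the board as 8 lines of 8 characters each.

Answer: ........
........
...B.W..
...BBW..
..WWWW..
...BBW..
.....WB.
........

Derivation:
Place W at (4,5); scan 8 dirs for brackets.
Dir NW: opp run (3,4) (2,3), next='.' -> no flip
Dir N: opp run (3,5) capped by W -> flip
Dir NE: first cell '.' (not opp) -> no flip
Dir W: opp run (4,4) (4,3) capped by W -> flip
Dir E: first cell '.' (not opp) -> no flip
Dir SW: opp run (5,4), next='.' -> no flip
Dir S: opp run (5,5) capped by W -> flip
Dir SE: first cell '.' (not opp) -> no flip
All flips: (3,5) (4,3) (4,4) (5,5)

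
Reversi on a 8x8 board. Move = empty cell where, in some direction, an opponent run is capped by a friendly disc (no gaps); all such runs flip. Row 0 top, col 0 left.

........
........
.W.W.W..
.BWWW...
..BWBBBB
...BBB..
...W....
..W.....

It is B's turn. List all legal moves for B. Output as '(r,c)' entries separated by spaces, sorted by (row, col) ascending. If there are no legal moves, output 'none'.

(1,0): flips 3 -> legal
(1,1): flips 1 -> legal
(1,2): flips 2 -> legal
(1,3): flips 3 -> legal
(1,4): no bracket -> illegal
(1,5): no bracket -> illegal
(1,6): no bracket -> illegal
(2,0): no bracket -> illegal
(2,2): flips 2 -> legal
(2,4): flips 2 -> legal
(2,6): no bracket -> illegal
(3,0): no bracket -> illegal
(3,5): flips 3 -> legal
(3,6): no bracket -> illegal
(4,1): no bracket -> illegal
(5,2): no bracket -> illegal
(6,1): no bracket -> illegal
(6,2): no bracket -> illegal
(6,4): no bracket -> illegal
(7,1): no bracket -> illegal
(7,3): flips 1 -> legal
(7,4): no bracket -> illegal

Answer: (1,0) (1,1) (1,2) (1,3) (2,2) (2,4) (3,5) (7,3)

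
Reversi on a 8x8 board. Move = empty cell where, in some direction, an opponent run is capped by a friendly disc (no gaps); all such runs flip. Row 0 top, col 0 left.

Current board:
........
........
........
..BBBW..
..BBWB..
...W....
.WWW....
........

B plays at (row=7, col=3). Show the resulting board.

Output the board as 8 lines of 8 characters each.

Place B at (7,3); scan 8 dirs for brackets.
Dir NW: opp run (6,2), next='.' -> no flip
Dir N: opp run (6,3) (5,3) capped by B -> flip
Dir NE: first cell '.' (not opp) -> no flip
Dir W: first cell '.' (not opp) -> no flip
Dir E: first cell '.' (not opp) -> no flip
Dir SW: edge -> no flip
Dir S: edge -> no flip
Dir SE: edge -> no flip
All flips: (5,3) (6,3)

Answer: ........
........
........
..BBBW..
..BBWB..
...B....
.WWB....
...B....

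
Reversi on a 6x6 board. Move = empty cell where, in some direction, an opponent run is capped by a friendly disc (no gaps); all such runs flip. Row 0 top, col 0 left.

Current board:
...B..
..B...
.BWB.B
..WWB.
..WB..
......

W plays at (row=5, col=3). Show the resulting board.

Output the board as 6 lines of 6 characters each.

Place W at (5,3); scan 8 dirs for brackets.
Dir NW: first cell 'W' (not opp) -> no flip
Dir N: opp run (4,3) capped by W -> flip
Dir NE: first cell '.' (not opp) -> no flip
Dir W: first cell '.' (not opp) -> no flip
Dir E: first cell '.' (not opp) -> no flip
Dir SW: edge -> no flip
Dir S: edge -> no flip
Dir SE: edge -> no flip
All flips: (4,3)

Answer: ...B..
..B...
.BWB.B
..WWB.
..WW..
...W..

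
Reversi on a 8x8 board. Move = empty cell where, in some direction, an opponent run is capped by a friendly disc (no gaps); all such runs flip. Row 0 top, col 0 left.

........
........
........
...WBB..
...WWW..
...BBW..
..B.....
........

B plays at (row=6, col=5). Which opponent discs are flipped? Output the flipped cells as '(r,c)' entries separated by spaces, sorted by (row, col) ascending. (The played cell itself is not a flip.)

Dir NW: first cell 'B' (not opp) -> no flip
Dir N: opp run (5,5) (4,5) capped by B -> flip
Dir NE: first cell '.' (not opp) -> no flip
Dir W: first cell '.' (not opp) -> no flip
Dir E: first cell '.' (not opp) -> no flip
Dir SW: first cell '.' (not opp) -> no flip
Dir S: first cell '.' (not opp) -> no flip
Dir SE: first cell '.' (not opp) -> no flip

Answer: (4,5) (5,5)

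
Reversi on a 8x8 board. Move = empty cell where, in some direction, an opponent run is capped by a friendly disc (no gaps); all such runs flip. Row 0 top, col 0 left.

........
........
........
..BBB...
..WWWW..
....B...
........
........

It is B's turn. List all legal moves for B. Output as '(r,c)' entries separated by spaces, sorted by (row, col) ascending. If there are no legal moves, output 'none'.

Answer: (3,6) (5,1) (5,2) (5,3) (5,5) (5,6)

Derivation:
(3,1): no bracket -> illegal
(3,5): no bracket -> illegal
(3,6): flips 1 -> legal
(4,1): no bracket -> illegal
(4,6): no bracket -> illegal
(5,1): flips 1 -> legal
(5,2): flips 2 -> legal
(5,3): flips 1 -> legal
(5,5): flips 1 -> legal
(5,6): flips 1 -> legal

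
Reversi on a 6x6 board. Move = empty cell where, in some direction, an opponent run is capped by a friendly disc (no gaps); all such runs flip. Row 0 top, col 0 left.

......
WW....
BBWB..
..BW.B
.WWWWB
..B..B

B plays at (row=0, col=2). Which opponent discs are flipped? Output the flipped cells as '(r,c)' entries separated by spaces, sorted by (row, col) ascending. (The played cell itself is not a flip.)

Dir NW: edge -> no flip
Dir N: edge -> no flip
Dir NE: edge -> no flip
Dir W: first cell '.' (not opp) -> no flip
Dir E: first cell '.' (not opp) -> no flip
Dir SW: opp run (1,1) capped by B -> flip
Dir S: first cell '.' (not opp) -> no flip
Dir SE: first cell '.' (not opp) -> no flip

Answer: (1,1)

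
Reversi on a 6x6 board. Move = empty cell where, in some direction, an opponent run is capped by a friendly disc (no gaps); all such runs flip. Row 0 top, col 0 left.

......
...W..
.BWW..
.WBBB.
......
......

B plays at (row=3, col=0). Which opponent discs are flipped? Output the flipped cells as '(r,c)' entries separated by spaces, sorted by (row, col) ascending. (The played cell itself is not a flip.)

Dir NW: edge -> no flip
Dir N: first cell '.' (not opp) -> no flip
Dir NE: first cell 'B' (not opp) -> no flip
Dir W: edge -> no flip
Dir E: opp run (3,1) capped by B -> flip
Dir SW: edge -> no flip
Dir S: first cell '.' (not opp) -> no flip
Dir SE: first cell '.' (not opp) -> no flip

Answer: (3,1)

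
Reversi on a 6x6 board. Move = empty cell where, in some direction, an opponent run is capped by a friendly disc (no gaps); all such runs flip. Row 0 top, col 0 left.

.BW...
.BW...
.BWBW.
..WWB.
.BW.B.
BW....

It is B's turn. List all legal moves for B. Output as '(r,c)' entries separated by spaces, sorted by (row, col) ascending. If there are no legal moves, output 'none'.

(0,3): flips 2 -> legal
(1,3): flips 1 -> legal
(1,4): flips 1 -> legal
(1,5): no bracket -> illegal
(2,5): flips 1 -> legal
(3,1): flips 2 -> legal
(3,5): no bracket -> illegal
(4,0): no bracket -> illegal
(4,3): flips 3 -> legal
(5,2): flips 1 -> legal
(5,3): no bracket -> illegal

Answer: (0,3) (1,3) (1,4) (2,5) (3,1) (4,3) (5,2)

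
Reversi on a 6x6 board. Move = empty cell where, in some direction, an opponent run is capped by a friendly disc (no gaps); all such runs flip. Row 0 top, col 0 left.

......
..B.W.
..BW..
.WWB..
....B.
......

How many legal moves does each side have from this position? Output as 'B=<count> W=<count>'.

-- B to move --
(0,3): no bracket -> illegal
(0,4): no bracket -> illegal
(0,5): no bracket -> illegal
(1,3): flips 1 -> legal
(1,5): no bracket -> illegal
(2,0): no bracket -> illegal
(2,1): no bracket -> illegal
(2,4): flips 1 -> legal
(2,5): no bracket -> illegal
(3,0): flips 2 -> legal
(3,4): flips 1 -> legal
(4,0): flips 1 -> legal
(4,1): no bracket -> illegal
(4,2): flips 1 -> legal
(4,3): no bracket -> illegal
B mobility = 6
-- W to move --
(0,1): flips 1 -> legal
(0,2): flips 2 -> legal
(0,3): no bracket -> illegal
(1,1): no bracket -> illegal
(1,3): flips 1 -> legal
(2,1): flips 1 -> legal
(2,4): no bracket -> illegal
(3,4): flips 1 -> legal
(3,5): no bracket -> illegal
(4,2): no bracket -> illegal
(4,3): flips 1 -> legal
(4,5): no bracket -> illegal
(5,3): no bracket -> illegal
(5,4): no bracket -> illegal
(5,5): no bracket -> illegal
W mobility = 6

Answer: B=6 W=6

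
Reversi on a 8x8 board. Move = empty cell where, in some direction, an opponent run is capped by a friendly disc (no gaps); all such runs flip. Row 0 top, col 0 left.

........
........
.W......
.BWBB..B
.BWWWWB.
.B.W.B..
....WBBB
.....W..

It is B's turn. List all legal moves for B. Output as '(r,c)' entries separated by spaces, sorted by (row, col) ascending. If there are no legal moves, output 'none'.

(1,0): no bracket -> illegal
(1,1): flips 1 -> legal
(1,2): no bracket -> illegal
(2,0): no bracket -> illegal
(2,2): no bracket -> illegal
(2,3): flips 1 -> legal
(3,0): no bracket -> illegal
(3,5): flips 1 -> legal
(3,6): no bracket -> illegal
(5,2): flips 1 -> legal
(5,4): flips 1 -> legal
(5,6): flips 1 -> legal
(6,2): no bracket -> illegal
(6,3): flips 3 -> legal
(7,3): flips 1 -> legal
(7,4): no bracket -> illegal
(7,6): no bracket -> illegal

Answer: (1,1) (2,3) (3,5) (5,2) (5,4) (5,6) (6,3) (7,3)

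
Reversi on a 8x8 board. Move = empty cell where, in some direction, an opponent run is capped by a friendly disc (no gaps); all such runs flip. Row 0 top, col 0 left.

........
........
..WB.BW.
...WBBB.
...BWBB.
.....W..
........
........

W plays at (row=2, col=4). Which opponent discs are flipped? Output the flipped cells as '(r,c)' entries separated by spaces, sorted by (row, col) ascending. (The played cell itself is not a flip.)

Answer: (2,3) (2,5) (3,4)

Derivation:
Dir NW: first cell '.' (not opp) -> no flip
Dir N: first cell '.' (not opp) -> no flip
Dir NE: first cell '.' (not opp) -> no flip
Dir W: opp run (2,3) capped by W -> flip
Dir E: opp run (2,5) capped by W -> flip
Dir SW: first cell 'W' (not opp) -> no flip
Dir S: opp run (3,4) capped by W -> flip
Dir SE: opp run (3,5) (4,6), next='.' -> no flip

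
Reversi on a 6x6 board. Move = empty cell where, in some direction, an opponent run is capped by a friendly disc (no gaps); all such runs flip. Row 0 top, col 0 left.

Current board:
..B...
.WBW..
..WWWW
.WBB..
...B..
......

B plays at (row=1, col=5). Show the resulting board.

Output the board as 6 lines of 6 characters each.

Place B at (1,5); scan 8 dirs for brackets.
Dir NW: first cell '.' (not opp) -> no flip
Dir N: first cell '.' (not opp) -> no flip
Dir NE: edge -> no flip
Dir W: first cell '.' (not opp) -> no flip
Dir E: edge -> no flip
Dir SW: opp run (2,4) capped by B -> flip
Dir S: opp run (2,5), next='.' -> no flip
Dir SE: edge -> no flip
All flips: (2,4)

Answer: ..B...
.WBW.B
..WWBW
.WBB..
...B..
......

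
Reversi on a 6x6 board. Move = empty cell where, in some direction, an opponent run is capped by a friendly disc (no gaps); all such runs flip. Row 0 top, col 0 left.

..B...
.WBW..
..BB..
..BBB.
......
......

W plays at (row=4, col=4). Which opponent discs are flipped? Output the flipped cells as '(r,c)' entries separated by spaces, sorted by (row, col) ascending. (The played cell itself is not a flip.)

Dir NW: opp run (3,3) (2,2) capped by W -> flip
Dir N: opp run (3,4), next='.' -> no flip
Dir NE: first cell '.' (not opp) -> no flip
Dir W: first cell '.' (not opp) -> no flip
Dir E: first cell '.' (not opp) -> no flip
Dir SW: first cell '.' (not opp) -> no flip
Dir S: first cell '.' (not opp) -> no flip
Dir SE: first cell '.' (not opp) -> no flip

Answer: (2,2) (3,3)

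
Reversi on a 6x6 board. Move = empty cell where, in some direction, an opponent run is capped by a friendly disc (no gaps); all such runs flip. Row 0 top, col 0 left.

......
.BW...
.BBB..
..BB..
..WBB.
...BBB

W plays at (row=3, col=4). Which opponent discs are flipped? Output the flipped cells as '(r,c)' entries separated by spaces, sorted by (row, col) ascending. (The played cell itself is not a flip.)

Answer: (2,3)

Derivation:
Dir NW: opp run (2,3) capped by W -> flip
Dir N: first cell '.' (not opp) -> no flip
Dir NE: first cell '.' (not opp) -> no flip
Dir W: opp run (3,3) (3,2), next='.' -> no flip
Dir E: first cell '.' (not opp) -> no flip
Dir SW: opp run (4,3), next='.' -> no flip
Dir S: opp run (4,4) (5,4), next=edge -> no flip
Dir SE: first cell '.' (not opp) -> no flip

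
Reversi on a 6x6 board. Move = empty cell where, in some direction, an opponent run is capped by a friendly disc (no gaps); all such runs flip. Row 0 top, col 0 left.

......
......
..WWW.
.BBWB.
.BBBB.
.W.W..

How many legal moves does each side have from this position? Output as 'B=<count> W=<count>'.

-- B to move --
(1,1): flips 2 -> legal
(1,2): flips 2 -> legal
(1,3): flips 3 -> legal
(1,4): flips 2 -> legal
(1,5): flips 2 -> legal
(2,1): no bracket -> illegal
(2,5): no bracket -> illegal
(3,5): no bracket -> illegal
(4,0): no bracket -> illegal
(5,0): no bracket -> illegal
(5,2): no bracket -> illegal
(5,4): no bracket -> illegal
B mobility = 5
-- W to move --
(2,0): flips 2 -> legal
(2,1): flips 2 -> legal
(2,5): no bracket -> illegal
(3,0): flips 2 -> legal
(3,5): flips 2 -> legal
(4,0): flips 1 -> legal
(4,5): flips 1 -> legal
(5,0): flips 2 -> legal
(5,2): flips 2 -> legal
(5,4): flips 2 -> legal
(5,5): flips 1 -> legal
W mobility = 10

Answer: B=5 W=10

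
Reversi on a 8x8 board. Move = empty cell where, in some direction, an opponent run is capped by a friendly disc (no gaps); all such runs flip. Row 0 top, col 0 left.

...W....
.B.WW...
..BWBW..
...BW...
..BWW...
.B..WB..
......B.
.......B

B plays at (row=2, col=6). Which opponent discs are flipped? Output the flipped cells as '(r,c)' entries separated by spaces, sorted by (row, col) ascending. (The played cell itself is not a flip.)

Answer: (2,5)

Derivation:
Dir NW: first cell '.' (not opp) -> no flip
Dir N: first cell '.' (not opp) -> no flip
Dir NE: first cell '.' (not opp) -> no flip
Dir W: opp run (2,5) capped by B -> flip
Dir E: first cell '.' (not opp) -> no flip
Dir SW: first cell '.' (not opp) -> no flip
Dir S: first cell '.' (not opp) -> no flip
Dir SE: first cell '.' (not opp) -> no flip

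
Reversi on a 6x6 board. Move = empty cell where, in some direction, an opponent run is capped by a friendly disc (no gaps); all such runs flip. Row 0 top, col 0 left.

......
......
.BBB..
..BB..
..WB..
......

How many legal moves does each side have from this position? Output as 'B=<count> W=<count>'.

Answer: B=3 W=3

Derivation:
-- B to move --
(3,1): no bracket -> illegal
(4,1): flips 1 -> legal
(5,1): flips 1 -> legal
(5,2): flips 1 -> legal
(5,3): no bracket -> illegal
B mobility = 3
-- W to move --
(1,0): no bracket -> illegal
(1,1): no bracket -> illegal
(1,2): flips 2 -> legal
(1,3): no bracket -> illegal
(1,4): no bracket -> illegal
(2,0): no bracket -> illegal
(2,4): flips 1 -> legal
(3,0): no bracket -> illegal
(3,1): no bracket -> illegal
(3,4): no bracket -> illegal
(4,1): no bracket -> illegal
(4,4): flips 1 -> legal
(5,2): no bracket -> illegal
(5,3): no bracket -> illegal
(5,4): no bracket -> illegal
W mobility = 3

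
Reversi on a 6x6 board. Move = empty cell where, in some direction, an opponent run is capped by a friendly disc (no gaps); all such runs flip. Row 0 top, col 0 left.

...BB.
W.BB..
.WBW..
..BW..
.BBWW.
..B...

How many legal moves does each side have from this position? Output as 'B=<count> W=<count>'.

Answer: B=9 W=6

Derivation:
-- B to move --
(0,0): no bracket -> illegal
(0,1): no bracket -> illegal
(1,1): no bracket -> illegal
(1,4): flips 1 -> legal
(2,0): flips 1 -> legal
(2,4): flips 2 -> legal
(3,0): flips 1 -> legal
(3,1): no bracket -> illegal
(3,4): flips 3 -> legal
(3,5): no bracket -> illegal
(4,5): flips 2 -> legal
(5,3): flips 3 -> legal
(5,4): flips 1 -> legal
(5,5): flips 2 -> legal
B mobility = 9
-- W to move --
(0,1): flips 1 -> legal
(0,2): no bracket -> illegal
(0,5): no bracket -> illegal
(1,1): flips 1 -> legal
(1,4): no bracket -> illegal
(1,5): no bracket -> illegal
(2,4): no bracket -> illegal
(3,0): no bracket -> illegal
(3,1): flips 1 -> legal
(4,0): flips 2 -> legal
(5,0): flips 2 -> legal
(5,1): flips 1 -> legal
(5,3): no bracket -> illegal
W mobility = 6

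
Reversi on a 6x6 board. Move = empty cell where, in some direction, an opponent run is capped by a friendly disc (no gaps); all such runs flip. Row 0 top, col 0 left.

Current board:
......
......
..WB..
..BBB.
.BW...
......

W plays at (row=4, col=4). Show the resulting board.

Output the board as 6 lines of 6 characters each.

Answer: ......
......
..WB..
..BWB.
.BW.W.
......

Derivation:
Place W at (4,4); scan 8 dirs for brackets.
Dir NW: opp run (3,3) capped by W -> flip
Dir N: opp run (3,4), next='.' -> no flip
Dir NE: first cell '.' (not opp) -> no flip
Dir W: first cell '.' (not opp) -> no flip
Dir E: first cell '.' (not opp) -> no flip
Dir SW: first cell '.' (not opp) -> no flip
Dir S: first cell '.' (not opp) -> no flip
Dir SE: first cell '.' (not opp) -> no flip
All flips: (3,3)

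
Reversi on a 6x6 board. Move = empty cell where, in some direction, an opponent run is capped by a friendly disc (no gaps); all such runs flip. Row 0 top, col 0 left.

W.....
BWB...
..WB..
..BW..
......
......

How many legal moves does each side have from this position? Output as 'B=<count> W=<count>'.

Answer: B=3 W=6

Derivation:
-- B to move --
(0,1): no bracket -> illegal
(0,2): no bracket -> illegal
(1,3): no bracket -> illegal
(2,0): no bracket -> illegal
(2,1): flips 1 -> legal
(2,4): no bracket -> illegal
(3,1): no bracket -> illegal
(3,4): flips 1 -> legal
(4,2): no bracket -> illegal
(4,3): flips 1 -> legal
(4,4): no bracket -> illegal
B mobility = 3
-- W to move --
(0,1): no bracket -> illegal
(0,2): flips 1 -> legal
(0,3): no bracket -> illegal
(1,3): flips 2 -> legal
(1,4): no bracket -> illegal
(2,0): flips 1 -> legal
(2,1): no bracket -> illegal
(2,4): flips 1 -> legal
(3,1): flips 1 -> legal
(3,4): no bracket -> illegal
(4,1): no bracket -> illegal
(4,2): flips 1 -> legal
(4,3): no bracket -> illegal
W mobility = 6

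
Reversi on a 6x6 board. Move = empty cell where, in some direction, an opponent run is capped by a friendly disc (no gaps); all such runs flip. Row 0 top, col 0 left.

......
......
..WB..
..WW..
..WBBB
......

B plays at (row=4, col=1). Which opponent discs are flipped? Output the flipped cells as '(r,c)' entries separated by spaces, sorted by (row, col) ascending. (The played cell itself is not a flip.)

Dir NW: first cell '.' (not opp) -> no flip
Dir N: first cell '.' (not opp) -> no flip
Dir NE: opp run (3,2) capped by B -> flip
Dir W: first cell '.' (not opp) -> no flip
Dir E: opp run (4,2) capped by B -> flip
Dir SW: first cell '.' (not opp) -> no flip
Dir S: first cell '.' (not opp) -> no flip
Dir SE: first cell '.' (not opp) -> no flip

Answer: (3,2) (4,2)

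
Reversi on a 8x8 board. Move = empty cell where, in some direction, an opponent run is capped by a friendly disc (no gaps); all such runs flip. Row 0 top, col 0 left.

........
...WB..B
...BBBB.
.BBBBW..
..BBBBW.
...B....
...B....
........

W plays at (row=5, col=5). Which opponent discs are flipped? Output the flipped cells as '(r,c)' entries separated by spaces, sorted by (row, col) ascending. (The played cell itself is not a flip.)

Answer: (4,5)

Derivation:
Dir NW: opp run (4,4) (3,3), next='.' -> no flip
Dir N: opp run (4,5) capped by W -> flip
Dir NE: first cell 'W' (not opp) -> no flip
Dir W: first cell '.' (not opp) -> no flip
Dir E: first cell '.' (not opp) -> no flip
Dir SW: first cell '.' (not opp) -> no flip
Dir S: first cell '.' (not opp) -> no flip
Dir SE: first cell '.' (not opp) -> no flip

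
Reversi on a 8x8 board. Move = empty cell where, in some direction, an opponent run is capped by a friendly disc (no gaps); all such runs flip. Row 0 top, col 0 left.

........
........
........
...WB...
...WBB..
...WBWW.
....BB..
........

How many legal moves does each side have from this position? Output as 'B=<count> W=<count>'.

-- B to move --
(2,2): flips 1 -> legal
(2,3): no bracket -> illegal
(2,4): no bracket -> illegal
(3,2): flips 2 -> legal
(4,2): flips 2 -> legal
(4,6): flips 1 -> legal
(4,7): flips 1 -> legal
(5,2): flips 2 -> legal
(5,7): flips 2 -> legal
(6,2): flips 1 -> legal
(6,3): no bracket -> illegal
(6,6): flips 1 -> legal
(6,7): flips 1 -> legal
B mobility = 10
-- W to move --
(2,3): flips 2 -> legal
(2,4): no bracket -> illegal
(2,5): flips 1 -> legal
(3,5): flips 3 -> legal
(3,6): no bracket -> illegal
(4,6): flips 2 -> legal
(6,3): no bracket -> illegal
(6,6): no bracket -> illegal
(7,3): flips 1 -> legal
(7,4): flips 1 -> legal
(7,5): flips 2 -> legal
(7,6): flips 2 -> legal
W mobility = 8

Answer: B=10 W=8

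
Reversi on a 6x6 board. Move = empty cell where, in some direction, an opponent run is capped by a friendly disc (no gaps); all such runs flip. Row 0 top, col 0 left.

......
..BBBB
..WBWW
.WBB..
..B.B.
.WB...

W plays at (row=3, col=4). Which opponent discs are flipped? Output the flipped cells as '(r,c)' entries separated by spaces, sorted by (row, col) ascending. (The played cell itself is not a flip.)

Dir NW: opp run (2,3) (1,2), next='.' -> no flip
Dir N: first cell 'W' (not opp) -> no flip
Dir NE: first cell 'W' (not opp) -> no flip
Dir W: opp run (3,3) (3,2) capped by W -> flip
Dir E: first cell '.' (not opp) -> no flip
Dir SW: first cell '.' (not opp) -> no flip
Dir S: opp run (4,4), next='.' -> no flip
Dir SE: first cell '.' (not opp) -> no flip

Answer: (3,2) (3,3)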